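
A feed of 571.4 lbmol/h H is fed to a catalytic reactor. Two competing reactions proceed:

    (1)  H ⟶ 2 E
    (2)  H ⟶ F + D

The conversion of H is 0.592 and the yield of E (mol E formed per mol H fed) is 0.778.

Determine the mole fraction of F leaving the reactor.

Yield of E: 2ξ₁ / 571.4 = 0.778 → ξ₁ = 222.3 lbmol/h.
Conversion of H: 1ξ₁ + 1ξ₂ = 0.592 × 571.4 = 338.3 → ξ₂ = 116 lbmol/h.
Outlet amounts (n = n₀ + Σ ν·ξ):
  H: 571.4 − 1(222.3) − 1(116) = 233.1
  E: 0 + 2(222.3) = 444.5
  F: 0 + 1(116) = 116
  D: 0 + 1(116) = 116
Total out = 909.7 lbmol/h; y_F = 116 / 909.7 = 0.1275.

0.128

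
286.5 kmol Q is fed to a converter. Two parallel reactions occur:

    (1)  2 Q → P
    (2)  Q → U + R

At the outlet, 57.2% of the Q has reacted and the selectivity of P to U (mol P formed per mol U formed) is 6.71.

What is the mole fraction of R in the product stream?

Conversion of Q: Q consumed = 0.572 × 286.5 = 163.9 kmol = 2ξ₁ + 1ξ₂.
Selectivity: 1ξ₁ / (1ξ₂) = 6.71 → ξ₁ = 6.71 ξ₂.
Substitute: (2·6.71 + 1) ξ₂ = 163.9 → ξ₂ = 11.36 kmol, ξ₁ = 76.26 kmol.
Outlet amounts (n = n₀ + Σ ν·ξ):
  Q: 286.5 − 2(76.26) − 1(11.36) = 122.6
  P: 0 + 1(76.26) = 76.26
  U: 0 + 1(11.36) = 11.36
  R: 0 + 1(11.36) = 11.36
Total out = 221.6 kmol; y_R = 11.36 / 221.6 = 0.05128.

0.0513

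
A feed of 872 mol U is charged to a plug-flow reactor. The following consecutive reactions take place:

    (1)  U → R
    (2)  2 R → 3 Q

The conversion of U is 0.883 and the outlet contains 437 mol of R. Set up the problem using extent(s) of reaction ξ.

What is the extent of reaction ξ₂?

Conversion of U: U consumed = 1ξ₁ = 0.883 × 872 → ξ₁ = 770 mol.
R balance: n_R = 0 + 1ξ₁ − 2ξ₂ = 437 → ξ₂ = (1·770 − 437)/2 = 166.5 mol.
Outlet amounts (n = n₀ + Σ ν·ξ):
  U: 872 − 1(770) = 102
  R: 0 + 1(770) − 2(166.5) = 437
  Q: 0 + 3(166.5) = 499.5

ξ₂ = 166 mol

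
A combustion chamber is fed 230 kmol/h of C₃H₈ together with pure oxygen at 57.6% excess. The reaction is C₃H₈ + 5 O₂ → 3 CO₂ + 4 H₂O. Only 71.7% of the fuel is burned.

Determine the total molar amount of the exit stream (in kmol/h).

Stoichiometric O₂ = 5 × 230 = 1150 kmol/h; O₂ fed = 1150 × 1.576 = 1812 kmol/h.
Fuel reacted = 0.717 × 230 → ξ = 164.9 kmol/h.
Outlet (n = n₀ + ν ξ):
  C₃H₈: 230 − 1(164.9) = 65.09
  O₂: 1812 − 5(164.9) = 987.9
  CO₂: 0 + 3(164.9) = 494.7
  H₂O: 0 + 4(164.9) = 659.6
Total out = 65.09 + 987.9 + 494.7 + 659.6 = 2207 kmol/h.

2210 kmol/h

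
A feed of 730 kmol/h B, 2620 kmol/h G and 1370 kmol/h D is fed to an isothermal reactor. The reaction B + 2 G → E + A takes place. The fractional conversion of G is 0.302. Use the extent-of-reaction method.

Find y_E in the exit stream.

G reacted = 0.302 × 2620 = 791.2 kmol/h; ν_G = −2, so ξ = 791.2/2 = 395.6 kmol/h.
Outlet amounts (n = n₀ + ν ξ):
  B: 730 − 1(395.6) = 334.4
  G: 2620 − 2(395.6) = 1829
  E: 0 + 1(395.6) = 395.6
  A: 0 + 1(395.6) = 395.6
  D: 1370 (inert)
Total out = 4324 kmol/h; y_E = 395.6 / 4324 = 0.09149.

0.0915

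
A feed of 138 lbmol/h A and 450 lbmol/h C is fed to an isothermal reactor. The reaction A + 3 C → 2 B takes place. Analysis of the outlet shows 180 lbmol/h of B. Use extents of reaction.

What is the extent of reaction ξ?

For B: n = n₀ + 2ξ → 180 = 0 + 2ξ, giving ξ = 90 lbmol/h.
Outlet amounts (n = n₀ + ν ξ):
  A: 138 − 1(90) = 48
  C: 450 − 3(90) = 180
  B: 0 + 2(90) = 180

ξ = 90 lbmol/h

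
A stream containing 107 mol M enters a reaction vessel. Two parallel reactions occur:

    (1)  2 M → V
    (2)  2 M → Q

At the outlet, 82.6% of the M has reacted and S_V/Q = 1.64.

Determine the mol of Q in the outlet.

Conversion of M: M consumed = 0.826 × 107 = 88.38 mol = 2ξ₁ + 2ξ₂.
Selectivity: 1ξ₁ / (1ξ₂) = 1.64 → ξ₁ = 1.64 ξ₂.
Substitute: (2·1.64 + 2) ξ₂ = 88.38 → ξ₂ = 16.74 mol, ξ₁ = 27.45 mol.
Outlet amounts (n = n₀ + Σ ν·ξ):
  M: 107 − 2(27.45) − 2(16.74) = 18.62
  V: 0 + 1(27.45) = 27.45
  Q: 0 + 1(16.74) = 16.74

16.7 mol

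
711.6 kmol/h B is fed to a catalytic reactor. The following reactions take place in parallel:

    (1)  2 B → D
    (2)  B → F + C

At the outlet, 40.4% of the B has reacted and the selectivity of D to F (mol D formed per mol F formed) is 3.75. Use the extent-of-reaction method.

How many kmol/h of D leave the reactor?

127 kmol/h

Conversion of B: B consumed = 0.404 × 711.6 = 287.5 kmol/h = 2ξ₁ + 1ξ₂.
Selectivity: 1ξ₁ / (1ξ₂) = 3.75 → ξ₁ = 3.75 ξ₂.
Substitute: (2·3.75 + 1) ξ₂ = 287.5 → ξ₂ = 33.82 kmol/h, ξ₁ = 126.8 kmol/h.
Outlet amounts (n = n₀ + Σ ν·ξ):
  B: 711.6 − 2(126.8) − 1(33.82) = 424.1
  D: 0 + 1(126.8) = 126.8
  F: 0 + 1(33.82) = 33.82
  C: 0 + 1(33.82) = 33.82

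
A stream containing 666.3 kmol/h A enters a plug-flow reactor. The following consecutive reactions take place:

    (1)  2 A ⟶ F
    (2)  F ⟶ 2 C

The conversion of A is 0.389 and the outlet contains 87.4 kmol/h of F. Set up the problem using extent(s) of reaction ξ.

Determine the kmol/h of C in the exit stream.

Conversion of A: A consumed = 2ξ₁ = 0.389 × 666.3 → ξ₁ = 129.6 kmol/h.
F balance: n_F = 0 + 1ξ₁ − 1ξ₂ = 87.4 → ξ₂ = (1·129.6 − 87.4)/1 = 42.2 kmol/h.
Outlet amounts (n = n₀ + Σ ν·ξ):
  A: 666.3 − 2(129.6) = 407.1
  F: 0 + 1(129.6) − 1(42.2) = 87.4
  C: 0 + 2(42.2) = 84.39

84.4 kmol/h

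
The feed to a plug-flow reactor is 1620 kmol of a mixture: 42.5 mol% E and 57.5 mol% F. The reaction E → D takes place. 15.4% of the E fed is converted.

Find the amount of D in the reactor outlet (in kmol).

106 kmol

E reacted = 0.154 × 688.5 = 106 kmol; ν_E = −1, so ξ = 106/1 = 106 kmol.
Outlet amounts (n = n₀ + ν ξ):
  E: 688.5 − 1(106) = 582.5
  D: 0 + 1(106) = 106
  F: 931.5 (inert)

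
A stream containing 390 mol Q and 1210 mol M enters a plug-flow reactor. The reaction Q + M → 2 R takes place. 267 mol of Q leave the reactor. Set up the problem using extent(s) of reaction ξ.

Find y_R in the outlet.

0.154

For Q: n = n₀ − 1ξ → 267 = 390 − 1ξ, giving ξ = 123 mol.
Outlet amounts (n = n₀ + ν ξ):
  Q: 390 − 1(123) = 267
  M: 1210 − 1(123) = 1087
  R: 0 + 2(123) = 246
Total out = 1600 mol; y_R = 246 / 1600 = 0.1537.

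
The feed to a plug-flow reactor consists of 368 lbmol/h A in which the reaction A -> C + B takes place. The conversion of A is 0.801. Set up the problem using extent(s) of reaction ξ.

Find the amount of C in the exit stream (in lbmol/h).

295 lbmol/h

A reacted = 0.801 × 368 = 294.8 lbmol/h; ν_A = −1, so ξ = 294.8/1 = 294.8 lbmol/h.
Outlet amounts (n = n₀ + ν ξ):
  A: 368 − 1(294.8) = 73.23
  C: 0 + 1(294.8) = 294.8
  B: 0 + 1(294.8) = 294.8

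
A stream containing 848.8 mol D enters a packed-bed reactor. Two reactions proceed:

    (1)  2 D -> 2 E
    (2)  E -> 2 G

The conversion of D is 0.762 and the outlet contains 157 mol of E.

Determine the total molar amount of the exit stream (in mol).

Conversion of D: D consumed = 2ξ₁ = 0.762 × 848.8 → ξ₁ = 323.4 mol.
E balance: n_E = 0 + 2ξ₁ − 1ξ₂ = 157 → ξ₂ = (2·323.4 − 157)/1 = 489.8 mol.
Outlet amounts (n = n₀ + Σ ν·ξ):
  D: 848.8 − 2(323.4) = 202
  E: 0 + 2(323.4) − 1(489.8) = 157
  G: 0 + 2(489.8) = 979.6
Total out = 202 + 157 + 979.6 = 1339 mol.

1340 mol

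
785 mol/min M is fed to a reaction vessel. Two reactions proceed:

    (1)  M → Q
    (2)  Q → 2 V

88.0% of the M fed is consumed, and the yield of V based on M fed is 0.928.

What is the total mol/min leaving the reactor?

1150 mol/min

Conversion of M: M consumed = 1ξ₁ = 0.88 × 785 → ξ₁ = 690.8 mol/min.
Yield of V: 2ξ₂ / 785 = 0.928 → ξ₂ = 364.2 mol/min.
Outlet amounts (n = n₀ + Σ ν·ξ):
  M: 785 − 1(690.8) = 94.2
  Q: 0 + 1(690.8) − 1(364.2) = 326.6
  V: 0 + 2(364.2) = 728.5
Total out = 94.2 + 326.6 + 728.5 = 1149 mol/min.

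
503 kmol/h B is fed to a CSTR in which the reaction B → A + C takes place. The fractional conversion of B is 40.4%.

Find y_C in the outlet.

0.288

B reacted = 0.404 × 503 = 203.2 kmol/h; ν_B = −1, so ξ = 203.2/1 = 203.2 kmol/h.
Outlet amounts (n = n₀ + ν ξ):
  B: 503 − 1(203.2) = 299.8
  A: 0 + 1(203.2) = 203.2
  C: 0 + 1(203.2) = 203.2
Total out = 706.2 kmol/h; y_C = 203.2 / 706.2 = 0.2877.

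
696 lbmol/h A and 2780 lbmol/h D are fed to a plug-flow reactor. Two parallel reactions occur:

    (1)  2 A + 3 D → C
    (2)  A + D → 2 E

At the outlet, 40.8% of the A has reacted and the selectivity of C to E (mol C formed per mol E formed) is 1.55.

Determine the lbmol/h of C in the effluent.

122 lbmol/h

Conversion of A: A consumed = 0.408 × 696 = 284 lbmol/h = 2ξ₁ + 1ξ₂.
Selectivity: 1ξ₁ / (2ξ₂) = 1.55 → ξ₁ = 3.1 ξ₂.
Substitute: (2·3.1 + 1) ξ₂ = 284 → ξ₂ = 39.44 lbmol/h, ξ₁ = 122.3 lbmol/h.
Outlet amounts (n = n₀ + Σ ν·ξ):
  A: 696 − 2(122.3) − 1(39.44) = 412
  D: 2780 − 3(122.3) − 1(39.44) = 2374
  C: 0 + 1(122.3) = 122.3
  E: 0 + 2(39.44) = 78.88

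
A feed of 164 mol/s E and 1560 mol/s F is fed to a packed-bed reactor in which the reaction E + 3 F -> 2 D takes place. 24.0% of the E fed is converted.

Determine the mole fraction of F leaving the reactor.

E reacted = 0.24 × 164 = 39.36 mol/s; ν_E = −1, so ξ = 39.36/1 = 39.36 mol/s.
Outlet amounts (n = n₀ + ν ξ):
  E: 164 − 1(39.36) = 124.6
  F: 1560 − 3(39.36) = 1442
  D: 0 + 2(39.36) = 78.72
Total out = 1645 mol/s; y_F = 1442 / 1645 = 0.8764.

0.876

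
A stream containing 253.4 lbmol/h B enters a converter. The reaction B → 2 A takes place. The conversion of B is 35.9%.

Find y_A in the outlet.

0.528

B reacted = 0.359 × 253.4 = 90.97 lbmol/h; ν_B = −1, so ξ = 90.97/1 = 90.97 lbmol/h.
Outlet amounts (n = n₀ + ν ξ):
  B: 253.4 − 1(90.97) = 162.4
  A: 0 + 2(90.97) = 181.9
Total out = 344.4 lbmol/h; y_A = 181.9 / 344.4 = 0.5283.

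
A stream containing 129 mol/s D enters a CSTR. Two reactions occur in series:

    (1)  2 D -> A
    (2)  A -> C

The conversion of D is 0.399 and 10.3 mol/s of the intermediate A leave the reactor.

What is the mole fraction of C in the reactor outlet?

Conversion of D: D consumed = 2ξ₁ = 0.399 × 129 → ξ₁ = 25.74 mol/s.
A balance: n_A = 0 + 1ξ₁ − 1ξ₂ = 10.3 → ξ₂ = (1·25.74 − 10.3)/1 = 15.44 mol/s.
Outlet amounts (n = n₀ + Σ ν·ξ):
  D: 129 − 2(25.74) = 77.53
  A: 0 + 1(25.74) − 1(15.44) = 10.3
  C: 0 + 1(15.44) = 15.44
Total out = 103.3 mol/s; y_C = 15.44 / 103.3 = 0.1495.

0.149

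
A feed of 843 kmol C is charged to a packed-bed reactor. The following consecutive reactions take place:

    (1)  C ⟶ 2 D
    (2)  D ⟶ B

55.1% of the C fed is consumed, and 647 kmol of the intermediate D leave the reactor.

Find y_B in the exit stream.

0.216

Conversion of C: C consumed = 1ξ₁ = 0.551 × 843 → ξ₁ = 464.5 kmol.
D balance: n_D = 0 + 2ξ₁ − 1ξ₂ = 647 → ξ₂ = (2·464.5 − 647)/1 = 282 kmol.
Outlet amounts (n = n₀ + Σ ν·ξ):
  C: 843 − 1(464.5) = 378.5
  D: 0 + 2(464.5) − 1(282) = 647
  B: 0 + 1(282) = 282
Total out = 1307 kmol; y_B = 282 / 1307 = 0.2157.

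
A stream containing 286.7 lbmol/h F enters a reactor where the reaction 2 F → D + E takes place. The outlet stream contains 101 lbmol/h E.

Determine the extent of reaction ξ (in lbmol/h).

For E: n = n₀ + 1ξ → 101 = 0 + 1ξ, giving ξ = 101 lbmol/h.
Outlet amounts (n = n₀ + ν ξ):
  F: 286.7 − 2(101) = 84.7
  D: 0 + 1(101) = 101
  E: 0 + 1(101) = 101

ξ = 101 lbmol/h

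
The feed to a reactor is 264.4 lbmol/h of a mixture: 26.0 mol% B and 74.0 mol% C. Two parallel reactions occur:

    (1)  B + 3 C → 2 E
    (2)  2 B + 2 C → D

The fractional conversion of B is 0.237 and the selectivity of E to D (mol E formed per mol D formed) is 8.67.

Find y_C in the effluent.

0.67

Conversion of B: B consumed = 0.237 × 68.74 = 16.29 lbmol/h = 1ξ₁ + 2ξ₂.
Selectivity: 2ξ₁ / (1ξ₂) = 8.67 → ξ₁ = 4.335 ξ₂.
Substitute: (1·4.335 + 2) ξ₂ = 16.29 → ξ₂ = 2.572 lbmol/h, ξ₁ = 11.15 lbmol/h.
Outlet amounts (n = n₀ + Σ ν·ξ):
  B: 68.74 − 1(11.15) − 2(2.572) = 52.45
  C: 195.7 − 3(11.15) − 2(2.572) = 157.1
  E: 0 + 2(11.15) = 22.3
  D: 0 + 1(2.572) = 2.572
Total out = 234.4 lbmol/h; y_C = 157.1 / 234.4 = 0.6701.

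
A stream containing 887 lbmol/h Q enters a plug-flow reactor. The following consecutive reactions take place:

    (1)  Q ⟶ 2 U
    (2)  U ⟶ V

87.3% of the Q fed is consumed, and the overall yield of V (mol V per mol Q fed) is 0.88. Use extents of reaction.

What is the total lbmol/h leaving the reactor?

1660 lbmol/h

Conversion of Q: Q consumed = 1ξ₁ = 0.873 × 887 → ξ₁ = 774.4 lbmol/h.
Yield of V: 1ξ₂ / 887 = 0.88 → ξ₂ = 780.6 lbmol/h.
Outlet amounts (n = n₀ + Σ ν·ξ):
  Q: 887 − 1(774.4) = 112.6
  U: 0 + 2(774.4) − 1(780.6) = 768.1
  V: 0 + 1(780.6) = 780.6
Total out = 112.6 + 768.1 + 780.6 = 1661 lbmol/h.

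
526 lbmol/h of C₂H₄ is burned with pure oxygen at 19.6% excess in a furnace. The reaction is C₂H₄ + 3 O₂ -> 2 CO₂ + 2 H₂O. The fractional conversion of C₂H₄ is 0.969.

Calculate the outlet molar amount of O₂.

Stoichiometric O₂ = 3 × 526 = 1578 lbmol/h; O₂ fed = 1578 × 1.196 = 1887 lbmol/h.
Fuel reacted = 0.969 × 526 → ξ = 509.7 lbmol/h.
Outlet (n = n₀ + ν ξ):
  C₂H₄: 526 − 1(509.7) = 16.31
  O₂: 1887 − 3(509.7) = 358.2
  CO₂: 0 + 2(509.7) = 1019
  H₂O: 0 + 2(509.7) = 1019

358 lbmol/h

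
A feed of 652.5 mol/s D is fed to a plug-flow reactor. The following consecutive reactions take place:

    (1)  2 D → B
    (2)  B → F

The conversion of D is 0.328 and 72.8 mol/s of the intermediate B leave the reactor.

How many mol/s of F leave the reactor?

34.2 mol/s

Conversion of D: D consumed = 2ξ₁ = 0.328 × 652.5 → ξ₁ = 107 mol/s.
B balance: n_B = 0 + 1ξ₁ − 1ξ₂ = 72.8 → ξ₂ = (1·107 − 72.8)/1 = 34.21 mol/s.
Outlet amounts (n = n₀ + Σ ν·ξ):
  D: 652.5 − 2(107) = 438.5
  B: 0 + 1(107) − 1(34.21) = 72.8
  F: 0 + 1(34.21) = 34.21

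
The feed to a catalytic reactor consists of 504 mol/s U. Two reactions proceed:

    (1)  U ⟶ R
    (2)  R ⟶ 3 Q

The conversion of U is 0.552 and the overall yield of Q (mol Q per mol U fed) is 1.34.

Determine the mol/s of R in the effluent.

Conversion of U: U consumed = 1ξ₁ = 0.552 × 504 → ξ₁ = 278.2 mol/s.
Yield of Q: 3ξ₂ / 504 = 1.34 → ξ₂ = 225.1 mol/s.
Outlet amounts (n = n₀ + Σ ν·ξ):
  U: 504 − 1(278.2) = 225.8
  R: 0 + 1(278.2) − 1(225.1) = 53.09
  Q: 0 + 3(225.1) = 675.4

53.1 mol/s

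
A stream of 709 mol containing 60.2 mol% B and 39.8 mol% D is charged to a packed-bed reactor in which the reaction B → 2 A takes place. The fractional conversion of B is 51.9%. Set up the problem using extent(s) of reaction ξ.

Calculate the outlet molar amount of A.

443 mol

B reacted = 0.519 × 426.8 = 221.5 mol; ν_B = −1, so ξ = 221.5/1 = 221.5 mol.
Outlet amounts (n = n₀ + ν ξ):
  B: 426.8 − 1(221.5) = 205.3
  A: 0 + 2(221.5) = 443
  D: 282.2 (inert)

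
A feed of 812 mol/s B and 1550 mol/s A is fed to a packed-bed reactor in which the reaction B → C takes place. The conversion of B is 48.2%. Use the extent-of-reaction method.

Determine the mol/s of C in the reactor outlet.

391 mol/s

B reacted = 0.482 × 812 = 391.4 mol/s; ν_B = −1, so ξ = 391.4/1 = 391.4 mol/s.
Outlet amounts (n = n₀ + ν ξ):
  B: 812 − 1(391.4) = 420.6
  C: 0 + 1(391.4) = 391.4
  A: 1550 (inert)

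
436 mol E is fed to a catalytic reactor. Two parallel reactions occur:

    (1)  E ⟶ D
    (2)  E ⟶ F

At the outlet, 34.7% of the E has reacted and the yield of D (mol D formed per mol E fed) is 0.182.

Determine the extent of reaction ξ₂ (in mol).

Yield of D: 1ξ₁ / 436 = 0.182 → ξ₁ = 79.35 mol.
Conversion of E: 1ξ₁ + 1ξ₂ = 0.347 × 436 = 151.3 → ξ₂ = 71.94 mol.
Outlet amounts (n = n₀ + Σ ν·ξ):
  E: 436 − 1(79.35) − 1(71.94) = 284.7
  D: 0 + 1(79.35) = 79.35
  F: 0 + 1(71.94) = 71.94

ξ₂ = 71.9 mol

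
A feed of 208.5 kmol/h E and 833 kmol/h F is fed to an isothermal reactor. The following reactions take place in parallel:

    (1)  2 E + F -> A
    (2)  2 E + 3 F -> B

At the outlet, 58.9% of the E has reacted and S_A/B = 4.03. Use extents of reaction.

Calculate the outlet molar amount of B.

Conversion of E: E consumed = 0.589 × 208.5 = 122.8 kmol/h = 2ξ₁ + 2ξ₂.
Selectivity: 1ξ₁ / (1ξ₂) = 4.03 → ξ₁ = 4.03 ξ₂.
Substitute: (2·4.03 + 2) ξ₂ = 122.8 → ξ₂ = 12.21 kmol/h, ξ₁ = 49.2 kmol/h.
Outlet amounts (n = n₀ + Σ ν·ξ):
  E: 208.5 − 2(49.2) − 2(12.21) = 85.69
  F: 833 − 1(49.2) − 3(12.21) = 747.2
  A: 0 + 1(49.2) = 49.2
  B: 0 + 1(12.21) = 12.21

12.2 kmol/h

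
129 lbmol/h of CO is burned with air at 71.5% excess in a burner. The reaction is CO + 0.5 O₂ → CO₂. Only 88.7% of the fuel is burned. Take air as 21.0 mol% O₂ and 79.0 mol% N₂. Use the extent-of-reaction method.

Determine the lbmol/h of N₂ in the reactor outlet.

Stoichiometric O₂ = 0.5 × 129 = 64.5 lbmol/h; O₂ fed = 64.5 × 1.715 = 110.6 lbmol/h.
N₂ fed = 110.6 × 79/21 = 416.1 lbmol/h.
Fuel reacted = 0.887 × 129 → ξ = 114.4 lbmol/h.
Outlet (n = n₀ + ν ξ):
  CO: 129 − 1(114.4) = 14.58
  O₂: 110.6 − 0.5(114.4) = 53.41
  N₂: 416.1 (inert)
  CO₂: 0 + 1(114.4) = 114.4

416 lbmol/h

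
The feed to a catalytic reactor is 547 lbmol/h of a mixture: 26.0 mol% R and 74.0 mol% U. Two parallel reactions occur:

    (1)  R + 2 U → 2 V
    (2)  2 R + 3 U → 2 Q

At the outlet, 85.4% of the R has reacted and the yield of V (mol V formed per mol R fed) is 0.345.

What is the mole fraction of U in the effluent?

0.558

Yield of V: 2ξ₁ / 142.2 = 0.345 → ξ₁ = 24.53 lbmol/h.
Conversion of R: 1ξ₁ + 2ξ₂ = 0.854 × 142.2 = 121.5 → ξ₂ = 48.46 lbmol/h.
Outlet amounts (n = n₀ + Σ ν·ξ):
  R: 142.2 − 1(24.53) − 2(48.46) = 20.76
  U: 404.8 − 2(24.53) − 3(48.46) = 210.3
  V: 0 + 2(24.53) = 49.07
  Q: 0 + 2(48.46) = 96.92
Total out = 377.1 lbmol/h; y_U = 210.3 / 377.1 = 0.5578.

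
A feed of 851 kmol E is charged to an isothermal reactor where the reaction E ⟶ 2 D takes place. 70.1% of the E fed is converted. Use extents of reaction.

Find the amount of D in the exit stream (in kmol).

E reacted = 0.701 × 851 = 596.6 kmol; ν_E = −1, so ξ = 596.6/1 = 596.6 kmol.
Outlet amounts (n = n₀ + ν ξ):
  E: 851 − 1(596.6) = 254.4
  D: 0 + 2(596.6) = 1193

1190 kmol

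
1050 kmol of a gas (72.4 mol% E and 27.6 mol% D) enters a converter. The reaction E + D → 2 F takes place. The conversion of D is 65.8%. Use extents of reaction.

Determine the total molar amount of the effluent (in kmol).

D reacted = 0.658 × 289.8 = 190.7 kmol; ν_D = −1, so ξ = 190.7/1 = 190.7 kmol.
Outlet amounts (n = n₀ + ν ξ):
  E: 760.2 − 1(190.7) = 569.5
  D: 289.8 − 1(190.7) = 99.11
  F: 0 + 2(190.7) = 381.4
Total out = 569.5 + 99.11 + 381.4 = 1050 kmol.

1050 kmol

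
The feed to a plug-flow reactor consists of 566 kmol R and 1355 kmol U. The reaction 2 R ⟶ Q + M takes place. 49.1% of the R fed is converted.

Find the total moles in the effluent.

1920 kmol

R reacted = 0.491 × 566 = 277.9 kmol; ν_R = −2, so ξ = 277.9/2 = 139 kmol.
Outlet amounts (n = n₀ + ν ξ):
  R: 566 − 2(139) = 288.1
  Q: 0 + 1(139) = 139
  M: 0 + 1(139) = 139
  U: 1355 (inert)
Total out = 288.1 + 139 + 139 + 1355 = 1921 kmol.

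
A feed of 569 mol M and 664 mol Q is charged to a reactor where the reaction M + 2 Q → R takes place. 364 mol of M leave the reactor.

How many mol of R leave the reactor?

For M: n = n₀ − 1ξ → 364 = 569 − 1ξ, giving ξ = 205 mol.
Outlet amounts (n = n₀ + ν ξ):
  M: 569 − 1(205) = 364
  Q: 664 − 2(205) = 254
  R: 0 + 1(205) = 205

205 mol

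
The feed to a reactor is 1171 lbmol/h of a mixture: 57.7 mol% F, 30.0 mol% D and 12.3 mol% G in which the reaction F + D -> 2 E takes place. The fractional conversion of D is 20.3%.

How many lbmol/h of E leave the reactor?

D reacted = 0.203 × 351.3 = 71.31 lbmol/h; ν_D = −1, so ξ = 71.31/1 = 71.31 lbmol/h.
Outlet amounts (n = n₀ + ν ξ):
  F: 675.7 − 1(71.31) = 604.4
  D: 351.3 − 1(71.31) = 280
  E: 0 + 2(71.31) = 142.6
  G: 144 (inert)

143 lbmol/h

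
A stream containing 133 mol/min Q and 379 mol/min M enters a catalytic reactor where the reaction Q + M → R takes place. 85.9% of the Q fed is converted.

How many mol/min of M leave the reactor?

265 mol/min

Q reacted = 0.859 × 133 = 114.2 mol/min; ν_Q = −1, so ξ = 114.2/1 = 114.2 mol/min.
Outlet amounts (n = n₀ + ν ξ):
  Q: 133 − 1(114.2) = 18.75
  M: 379 − 1(114.2) = 264.8
  R: 0 + 1(114.2) = 114.2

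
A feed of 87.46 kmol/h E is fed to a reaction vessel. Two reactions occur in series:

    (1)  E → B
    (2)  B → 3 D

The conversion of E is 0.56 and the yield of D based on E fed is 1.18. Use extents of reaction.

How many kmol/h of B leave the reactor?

Conversion of E: E consumed = 1ξ₁ = 0.56 × 87.46 → ξ₁ = 48.98 kmol/h.
Yield of D: 3ξ₂ / 87.46 = 1.18 → ξ₂ = 34.4 kmol/h.
Outlet amounts (n = n₀ + Σ ν·ξ):
  E: 87.46 − 1(48.98) = 38.48
  B: 0 + 1(48.98) − 1(34.4) = 14.58
  D: 0 + 3(34.4) = 103.2

14.6 kmol/h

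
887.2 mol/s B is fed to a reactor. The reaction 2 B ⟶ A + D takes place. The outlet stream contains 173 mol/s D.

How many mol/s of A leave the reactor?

For D: n = n₀ + 1ξ → 173 = 0 + 1ξ, giving ξ = 173 mol/s.
Outlet amounts (n = n₀ + ν ξ):
  B: 887.2 − 2(173) = 541.2
  A: 0 + 1(173) = 173
  D: 0 + 1(173) = 173

173 mol/s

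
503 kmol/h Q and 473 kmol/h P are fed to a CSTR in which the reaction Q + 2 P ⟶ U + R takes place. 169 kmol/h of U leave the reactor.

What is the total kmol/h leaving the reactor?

For U: n = n₀ + 1ξ → 169 = 0 + 1ξ, giving ξ = 169 kmol/h.
Outlet amounts (n = n₀ + ν ξ):
  Q: 503 − 1(169) = 334
  P: 473 − 2(169) = 135
  U: 0 + 1(169) = 169
  R: 0 + 1(169) = 169
Total out = 334 + 135 + 169 + 169 = 807 kmol/h.

807 kmol/h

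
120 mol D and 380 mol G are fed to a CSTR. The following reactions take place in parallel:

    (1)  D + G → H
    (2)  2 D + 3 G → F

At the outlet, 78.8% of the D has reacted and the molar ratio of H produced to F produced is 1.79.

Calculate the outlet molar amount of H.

Conversion of D: D consumed = 0.788 × 120 = 94.56 mol = 1ξ₁ + 2ξ₂.
Selectivity: 1ξ₁ / (1ξ₂) = 1.79 → ξ₁ = 1.79 ξ₂.
Substitute: (1·1.79 + 2) ξ₂ = 94.56 → ξ₂ = 24.95 mol, ξ₁ = 44.66 mol.
Outlet amounts (n = n₀ + Σ ν·ξ):
  D: 120 − 1(44.66) − 2(24.95) = 25.44
  G: 380 − 1(44.66) − 3(24.95) = 260.5
  H: 0 + 1(44.66) = 44.66
  F: 0 + 1(24.95) = 24.95

44.7 mol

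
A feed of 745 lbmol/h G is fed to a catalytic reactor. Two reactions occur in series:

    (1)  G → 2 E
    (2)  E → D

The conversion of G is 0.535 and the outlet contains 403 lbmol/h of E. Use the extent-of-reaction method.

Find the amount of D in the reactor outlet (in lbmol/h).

394 lbmol/h

Conversion of G: G consumed = 1ξ₁ = 0.535 × 745 → ξ₁ = 398.6 lbmol/h.
E balance: n_E = 0 + 2ξ₁ − 1ξ₂ = 403 → ξ₂ = (2·398.6 − 403)/1 = 394.2 lbmol/h.
Outlet amounts (n = n₀ + Σ ν·ξ):
  G: 745 − 1(398.6) = 346.4
  E: 0 + 2(398.6) − 1(394.2) = 403
  D: 0 + 1(394.2) = 394.2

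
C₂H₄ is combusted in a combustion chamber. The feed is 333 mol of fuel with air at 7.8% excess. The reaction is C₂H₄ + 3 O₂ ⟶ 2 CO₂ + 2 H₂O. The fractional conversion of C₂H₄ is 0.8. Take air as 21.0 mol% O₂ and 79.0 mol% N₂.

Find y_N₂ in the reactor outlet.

0.742

Stoichiometric O₂ = 3 × 333 = 999 mol; O₂ fed = 999 × 1.078 = 1077 mol.
N₂ fed = 1077 × 79/21 = 4051 mol.
Fuel reacted = 0.8 × 333 → ξ = 266.4 mol.
Outlet (n = n₀ + ν ξ):
  C₂H₄: 333 − 1(266.4) = 66.6
  O₂: 1077 − 3(266.4) = 277.7
  N₂: 4051 (inert)
  CO₂: 0 + 2(266.4) = 532.8
  H₂O: 0 + 2(266.4) = 532.8
Total out = 5461 mol; y_N₂ = 4051 / 5461 = 0.7418.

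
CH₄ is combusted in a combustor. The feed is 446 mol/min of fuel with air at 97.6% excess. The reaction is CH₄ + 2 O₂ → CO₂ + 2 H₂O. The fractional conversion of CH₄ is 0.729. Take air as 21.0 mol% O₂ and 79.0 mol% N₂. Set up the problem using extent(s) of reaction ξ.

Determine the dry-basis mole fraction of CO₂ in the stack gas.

0.0397

Stoichiometric O₂ = 2 × 446 = 892 mol/min; O₂ fed = 892 × 1.976 = 1763 mol/min.
N₂ fed = 1763 × 79/21 = 6631 mol/min.
Fuel reacted = 0.729 × 446 → ξ = 325.1 mol/min.
Outlet (n = n₀ + ν ξ):
  CH₄: 446 − 1(325.1) = 120.9
  O₂: 1763 − 2(325.1) = 1112
  N₂: 6631 (inert)
  CO₂: 0 + 1(325.1) = 325.1
  H₂O: 0 + 2(325.1) = 650.3
Dry total = 8189 mol/min; y_CO₂ (dry) = 325.1 / 8189 = 0.0397.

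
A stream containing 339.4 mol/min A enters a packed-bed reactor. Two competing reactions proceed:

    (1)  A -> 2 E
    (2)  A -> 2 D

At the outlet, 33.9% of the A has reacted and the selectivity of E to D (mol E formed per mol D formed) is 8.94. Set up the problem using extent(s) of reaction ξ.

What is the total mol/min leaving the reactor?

454 mol/min

Conversion of A: A consumed = 0.339 × 339.4 = 115.1 mol/min = 1ξ₁ + 1ξ₂.
Selectivity: 2ξ₁ / (2ξ₂) = 8.94 → ξ₁ = 8.94 ξ₂.
Substitute: (1·8.94 + 1) ξ₂ = 115.1 → ξ₂ = 11.58 mol/min, ξ₁ = 103.5 mol/min.
Outlet amounts (n = n₀ + Σ ν·ξ):
  A: 339.4 − 1(103.5) − 1(11.58) = 224.3
  E: 0 + 2(103.5) = 207
  D: 0 + 2(11.58) = 23.15
Total out = 224.3 + 207 + 23.15 = 454.5 mol/min.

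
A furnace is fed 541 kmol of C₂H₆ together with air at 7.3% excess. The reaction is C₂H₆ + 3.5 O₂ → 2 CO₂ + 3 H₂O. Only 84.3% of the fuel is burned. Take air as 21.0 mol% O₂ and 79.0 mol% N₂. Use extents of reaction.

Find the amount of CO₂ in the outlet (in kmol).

Stoichiometric O₂ = 3.5 × 541 = 1894 kmol; O₂ fed = 1894 × 1.073 = 2032 kmol.
N₂ fed = 2032 × 79/21 = 7643 kmol.
Fuel reacted = 0.843 × 541 → ξ = 456.1 kmol.
Outlet (n = n₀ + ν ξ):
  C₂H₆: 541 − 1(456.1) = 84.94
  O₂: 2032 − 3.5(456.1) = 435.5
  N₂: 7643 (inert)
  CO₂: 0 + 2(456.1) = 912.1
  H₂O: 0 + 3(456.1) = 1368

912 kmol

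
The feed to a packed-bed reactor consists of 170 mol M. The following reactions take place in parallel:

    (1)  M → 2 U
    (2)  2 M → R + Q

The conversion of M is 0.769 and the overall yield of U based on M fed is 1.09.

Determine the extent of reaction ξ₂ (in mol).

Yield of U: 2ξ₁ / 170 = 1.09 → ξ₁ = 92.65 mol.
Conversion of M: 1ξ₁ + 2ξ₂ = 0.769 × 170 = 130.7 → ξ₂ = 19.04 mol.
Outlet amounts (n = n₀ + Σ ν·ξ):
  M: 170 − 1(92.65) − 2(19.04) = 39.27
  U: 0 + 2(92.65) = 185.3
  R: 0 + 1(19.04) = 19.04
  Q: 0 + 1(19.04) = 19.04

ξ₂ = 19 mol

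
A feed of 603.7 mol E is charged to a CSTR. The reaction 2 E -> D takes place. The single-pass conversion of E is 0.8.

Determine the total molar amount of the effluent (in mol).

E reacted = 0.8 × 603.7 = 483 mol; ν_E = −2, so ξ = 483/2 = 241.5 mol.
Outlet amounts (n = n₀ + ν ξ):
  E: 603.7 − 2(241.5) = 120.7
  D: 0 + 1(241.5) = 241.5
Total out = 120.7 + 241.5 = 362.2 mol.

362 mol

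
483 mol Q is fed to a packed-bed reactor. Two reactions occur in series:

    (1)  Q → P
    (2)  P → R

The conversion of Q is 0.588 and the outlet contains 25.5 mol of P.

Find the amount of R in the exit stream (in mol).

259 mol

Conversion of Q: Q consumed = 1ξ₁ = 0.588 × 483 → ξ₁ = 284 mol.
P balance: n_P = 0 + 1ξ₁ − 1ξ₂ = 25.5 → ξ₂ = (1·284 − 25.5)/1 = 258.5 mol.
Outlet amounts (n = n₀ + Σ ν·ξ):
  Q: 483 − 1(284) = 199
  P: 0 + 1(284) − 1(258.5) = 25.5
  R: 0 + 1(258.5) = 258.5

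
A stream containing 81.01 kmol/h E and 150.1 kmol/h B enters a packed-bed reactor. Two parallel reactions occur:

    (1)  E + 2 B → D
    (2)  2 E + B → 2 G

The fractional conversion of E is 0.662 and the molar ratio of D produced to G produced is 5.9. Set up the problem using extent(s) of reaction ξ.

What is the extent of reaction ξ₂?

Conversion of E: E consumed = 0.662 × 81.01 = 53.63 kmol/h = 1ξ₁ + 2ξ₂.
Selectivity: 1ξ₁ / (2ξ₂) = 5.9 → ξ₁ = 11.8 ξ₂.
Substitute: (1·11.8 + 2) ξ₂ = 53.63 → ξ₂ = 3.886 kmol/h, ξ₁ = 45.86 kmol/h.
Outlet amounts (n = n₀ + Σ ν·ξ):
  E: 81.01 − 1(45.86) − 2(3.886) = 27.38
  B: 150.1 − 2(45.86) − 1(3.886) = 54.5
  D: 0 + 1(45.86) = 45.86
  G: 0 + 2(3.886) = 7.772

ξ₂ = 3.89 kmol/h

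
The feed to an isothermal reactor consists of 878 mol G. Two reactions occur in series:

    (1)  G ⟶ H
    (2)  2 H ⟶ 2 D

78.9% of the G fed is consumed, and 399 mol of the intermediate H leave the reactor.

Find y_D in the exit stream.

Conversion of G: G consumed = 1ξ₁ = 0.789 × 878 → ξ₁ = 692.7 mol.
H balance: n_H = 0 + 1ξ₁ − 2ξ₂ = 399 → ξ₂ = (1·692.7 − 399)/2 = 146.9 mol.
Outlet amounts (n = n₀ + Σ ν·ξ):
  G: 878 − 1(692.7) = 185.3
  H: 0 + 1(692.7) − 2(146.9) = 399
  D: 0 + 2(146.9) = 293.7
Total out = 878 mol; y_D = 293.7 / 878 = 0.3346.

0.335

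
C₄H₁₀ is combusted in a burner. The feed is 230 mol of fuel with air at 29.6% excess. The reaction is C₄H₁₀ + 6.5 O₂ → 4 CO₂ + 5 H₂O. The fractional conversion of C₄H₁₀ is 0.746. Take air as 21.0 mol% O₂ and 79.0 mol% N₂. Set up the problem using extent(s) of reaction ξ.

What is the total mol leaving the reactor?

9710 mol

Stoichiometric O₂ = 6.5 × 230 = 1495 mol; O₂ fed = 1495 × 1.296 = 1938 mol.
N₂ fed = 1938 × 79/21 = 7289 mol.
Fuel reacted = 0.746 × 230 → ξ = 171.6 mol.
Outlet (n = n₀ + ν ξ):
  C₄H₁₀: 230 − 1(171.6) = 58.42
  O₂: 1938 − 6.5(171.6) = 822.2
  N₂: 7289 (inert)
  CO₂: 0 + 4(171.6) = 686.3
  H₂O: 0 + 5(171.6) = 857.9
Total out = 58.42 + 822.2 + 7289 + 686.3 + 857.9 = 9714 mol.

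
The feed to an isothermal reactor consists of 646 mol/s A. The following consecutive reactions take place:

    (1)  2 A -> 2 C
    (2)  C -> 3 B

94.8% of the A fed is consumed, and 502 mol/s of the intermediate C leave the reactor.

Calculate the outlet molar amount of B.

331 mol/s

Conversion of A: A consumed = 2ξ₁ = 0.948 × 646 → ξ₁ = 306.2 mol/s.
C balance: n_C = 0 + 2ξ₁ − 1ξ₂ = 502 → ξ₂ = (2·306.2 − 502)/1 = 110.4 mol/s.
Outlet amounts (n = n₀ + Σ ν·ξ):
  A: 646 − 2(306.2) = 33.59
  C: 0 + 2(306.2) − 1(110.4) = 502
  B: 0 + 3(110.4) = 331.2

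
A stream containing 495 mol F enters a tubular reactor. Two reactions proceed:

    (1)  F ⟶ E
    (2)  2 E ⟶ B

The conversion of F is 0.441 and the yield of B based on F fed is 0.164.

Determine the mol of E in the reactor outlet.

55.9 mol

Conversion of F: F consumed = 1ξ₁ = 0.441 × 495 → ξ₁ = 218.3 mol.
Yield of B: 1ξ₂ / 495 = 0.164 → ξ₂ = 81.18 mol.
Outlet amounts (n = n₀ + Σ ν·ξ):
  F: 495 − 1(218.3) = 276.7
  E: 0 + 1(218.3) − 2(81.18) = 55.93
  B: 0 + 1(81.18) = 81.18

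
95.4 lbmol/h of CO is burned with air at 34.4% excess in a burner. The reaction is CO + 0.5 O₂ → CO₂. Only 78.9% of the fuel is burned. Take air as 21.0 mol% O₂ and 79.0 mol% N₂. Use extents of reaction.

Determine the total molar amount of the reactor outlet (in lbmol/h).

363 lbmol/h

Stoichiometric O₂ = 0.5 × 95.4 = 47.7 lbmol/h; O₂ fed = 47.7 × 1.344 = 64.11 lbmol/h.
N₂ fed = 64.11 × 79/21 = 241.2 lbmol/h.
Fuel reacted = 0.789 × 95.4 → ξ = 75.27 lbmol/h.
Outlet (n = n₀ + ν ξ):
  CO: 95.4 − 1(75.27) = 20.13
  O₂: 64.11 − 0.5(75.27) = 26.47
  N₂: 241.2 (inert)
  CO₂: 0 + 1(75.27) = 75.27
Total out = 20.13 + 26.47 + 241.2 + 75.27 = 363 lbmol/h.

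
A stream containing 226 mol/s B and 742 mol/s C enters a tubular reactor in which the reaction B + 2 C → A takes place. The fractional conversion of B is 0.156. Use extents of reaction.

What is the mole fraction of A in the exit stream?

0.0393

B reacted = 0.156 × 226 = 35.26 mol/s; ν_B = −1, so ξ = 35.26/1 = 35.26 mol/s.
Outlet amounts (n = n₀ + ν ξ):
  B: 226 − 1(35.26) = 190.7
  C: 742 − 2(35.26) = 671.5
  A: 0 + 1(35.26) = 35.26
Total out = 897.5 mol/s; y_A = 35.26 / 897.5 = 0.03928.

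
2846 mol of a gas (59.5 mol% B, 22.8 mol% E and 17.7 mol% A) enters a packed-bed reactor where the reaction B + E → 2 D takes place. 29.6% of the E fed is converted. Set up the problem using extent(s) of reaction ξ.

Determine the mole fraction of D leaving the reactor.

0.135

E reacted = 0.296 × 648.9 = 192.1 mol; ν_E = −1, so ξ = 192.1/1 = 192.1 mol.
Outlet amounts (n = n₀ + ν ξ):
  B: 1693 − 1(192.1) = 1501
  E: 648.9 − 1(192.1) = 456.8
  D: 0 + 2(192.1) = 384.1
  A: 503.7 (inert)
Total out = 2846 mol; y_D = 384.1 / 2846 = 0.135.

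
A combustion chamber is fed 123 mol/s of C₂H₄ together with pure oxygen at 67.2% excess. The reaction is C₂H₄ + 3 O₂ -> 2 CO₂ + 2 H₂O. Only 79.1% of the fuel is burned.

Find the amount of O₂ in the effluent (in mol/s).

Stoichiometric O₂ = 3 × 123 = 369 mol/s; O₂ fed = 369 × 1.672 = 617 mol/s.
Fuel reacted = 0.791 × 123 → ξ = 97.29 mol/s.
Outlet (n = n₀ + ν ξ):
  C₂H₄: 123 − 1(97.29) = 25.71
  O₂: 617 − 3(97.29) = 325.1
  CO₂: 0 + 2(97.29) = 194.6
  H₂O: 0 + 2(97.29) = 194.6

325 mol/s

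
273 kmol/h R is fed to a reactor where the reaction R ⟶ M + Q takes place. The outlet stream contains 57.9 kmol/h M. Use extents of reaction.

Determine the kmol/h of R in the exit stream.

For M: n = n₀ + 1ξ → 57.9 = 0 + 1ξ, giving ξ = 57.9 kmol/h.
Outlet amounts (n = n₀ + ν ξ):
  R: 273 − 1(57.9) = 215.1
  M: 0 + 1(57.9) = 57.9
  Q: 0 + 1(57.9) = 57.9

215 kmol/h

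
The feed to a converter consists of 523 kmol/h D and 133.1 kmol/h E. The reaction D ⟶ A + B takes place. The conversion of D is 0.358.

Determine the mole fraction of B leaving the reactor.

D reacted = 0.358 × 523 = 187.2 kmol/h; ν_D = −1, so ξ = 187.2/1 = 187.2 kmol/h.
Outlet amounts (n = n₀ + ν ξ):
  D: 523 − 1(187.2) = 335.8
  A: 0 + 1(187.2) = 187.2
  B: 0 + 1(187.2) = 187.2
  E: 133.1 (inert)
Total out = 843.3 kmol/h; y_B = 187.2 / 843.3 = 0.222.

0.222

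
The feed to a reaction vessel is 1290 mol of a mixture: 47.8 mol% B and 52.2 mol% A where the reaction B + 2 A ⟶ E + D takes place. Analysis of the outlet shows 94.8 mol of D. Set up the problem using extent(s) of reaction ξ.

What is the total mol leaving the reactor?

For D: n = n₀ + 1ξ → 94.8 = 0 + 1ξ, giving ξ = 94.8 mol.
Outlet amounts (n = n₀ + ν ξ):
  B: 616.6 − 1(94.8) = 521.8
  A: 673.4 − 2(94.8) = 483.8
  E: 0 + 1(94.8) = 94.8
  D: 0 + 1(94.8) = 94.8
Total out = 521.8 + 483.8 + 94.8 + 94.8 = 1195 mol.

1200 mol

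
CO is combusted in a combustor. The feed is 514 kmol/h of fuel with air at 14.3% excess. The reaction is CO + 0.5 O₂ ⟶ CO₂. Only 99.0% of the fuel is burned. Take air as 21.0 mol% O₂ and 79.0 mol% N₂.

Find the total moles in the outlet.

Stoichiometric O₂ = 0.5 × 514 = 257 kmol/h; O₂ fed = 257 × 1.143 = 293.8 kmol/h.
N₂ fed = 293.8 × 79/21 = 1105 kmol/h.
Fuel reacted = 0.99 × 514 → ξ = 508.9 kmol/h.
Outlet (n = n₀ + ν ξ):
  CO: 514 − 1(508.9) = 5.14
  O₂: 293.8 − 0.5(508.9) = 39.32
  N₂: 1105 (inert)
  CO₂: 0 + 1(508.9) = 508.9
Total out = 5.14 + 39.32 + 1105 + 508.9 = 1658 kmol/h.

1660 kmol/h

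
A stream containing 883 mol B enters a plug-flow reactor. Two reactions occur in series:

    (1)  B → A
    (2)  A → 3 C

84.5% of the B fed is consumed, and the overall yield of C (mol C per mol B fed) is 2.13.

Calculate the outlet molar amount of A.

Conversion of B: B consumed = 1ξ₁ = 0.845 × 883 → ξ₁ = 746.1 mol.
Yield of C: 3ξ₂ / 883 = 2.13 → ξ₂ = 626.9 mol.
Outlet amounts (n = n₀ + Σ ν·ξ):
  B: 883 − 1(746.1) = 136.9
  A: 0 + 1(746.1) − 1(626.9) = 119.2
  C: 0 + 3(626.9) = 1881

119 mol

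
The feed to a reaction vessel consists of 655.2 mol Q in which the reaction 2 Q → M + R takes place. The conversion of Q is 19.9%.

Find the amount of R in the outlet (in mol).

Q reacted = 0.199 × 655.2 = 130.4 mol; ν_Q = −2, so ξ = 130.4/2 = 65.19 mol.
Outlet amounts (n = n₀ + ν ξ):
  Q: 655.2 − 2(65.19) = 524.8
  M: 0 + 1(65.19) = 65.19
  R: 0 + 1(65.19) = 65.19

65.2 mol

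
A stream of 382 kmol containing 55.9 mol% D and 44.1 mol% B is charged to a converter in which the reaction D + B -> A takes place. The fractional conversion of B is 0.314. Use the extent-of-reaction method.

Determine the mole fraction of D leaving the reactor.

0.488

B reacted = 0.314 × 168.5 = 52.9 kmol; ν_B = −1, so ξ = 52.9/1 = 52.9 kmol.
Outlet amounts (n = n₀ + ν ξ):
  D: 213.5 − 1(52.9) = 160.6
  B: 168.5 − 1(52.9) = 115.6
  A: 0 + 1(52.9) = 52.9
Total out = 329.1 kmol; y_D = 160.6 / 329.1 = 0.4881.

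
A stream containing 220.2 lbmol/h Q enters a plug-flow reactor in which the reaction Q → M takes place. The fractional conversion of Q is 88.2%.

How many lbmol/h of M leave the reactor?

194 lbmol/h

Q reacted = 0.882 × 220.2 = 194.2 lbmol/h; ν_Q = −1, so ξ = 194.2/1 = 194.2 lbmol/h.
Outlet amounts (n = n₀ + ν ξ):
  Q: 220.2 − 1(194.2) = 25.98
  M: 0 + 1(194.2) = 194.2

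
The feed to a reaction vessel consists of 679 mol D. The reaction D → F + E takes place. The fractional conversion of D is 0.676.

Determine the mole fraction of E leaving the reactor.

0.403

D reacted = 0.676 × 679 = 459 mol; ν_D = −1, so ξ = 459/1 = 459 mol.
Outlet amounts (n = n₀ + ν ξ):
  D: 679 − 1(459) = 220
  F: 0 + 1(459) = 459
  E: 0 + 1(459) = 459
Total out = 1138 mol; y_E = 459 / 1138 = 0.4033.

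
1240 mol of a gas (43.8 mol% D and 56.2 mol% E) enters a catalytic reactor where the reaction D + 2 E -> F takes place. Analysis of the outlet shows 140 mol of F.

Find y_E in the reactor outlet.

For F: n = n₀ + 1ξ → 140 = 0 + 1ξ, giving ξ = 140 mol.
Outlet amounts (n = n₀ + ν ξ):
  D: 543.1 − 1(140) = 403.1
  E: 696.9 − 2(140) = 416.9
  F: 0 + 1(140) = 140
Total out = 960 mol; y_E = 416.9 / 960 = 0.4342.

0.434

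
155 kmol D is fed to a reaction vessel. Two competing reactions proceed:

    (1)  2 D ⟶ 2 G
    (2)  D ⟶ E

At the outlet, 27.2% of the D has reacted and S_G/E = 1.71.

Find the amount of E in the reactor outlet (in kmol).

15.6 kmol

Conversion of D: D consumed = 0.272 × 155 = 42.16 kmol = 2ξ₁ + 1ξ₂.
Selectivity: 2ξ₁ / (1ξ₂) = 1.71 → ξ₁ = 0.855 ξ₂.
Substitute: (2·0.855 + 1) ξ₂ = 42.16 → ξ₂ = 15.56 kmol, ξ₁ = 13.3 kmol.
Outlet amounts (n = n₀ + Σ ν·ξ):
  D: 155 − 2(13.3) − 1(15.56) = 112.8
  G: 0 + 2(13.3) = 26.6
  E: 0 + 1(15.56) = 15.56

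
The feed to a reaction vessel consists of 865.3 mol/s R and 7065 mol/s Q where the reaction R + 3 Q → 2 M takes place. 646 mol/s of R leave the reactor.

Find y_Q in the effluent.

0.855

For R: n = n₀ − 1ξ → 646 = 865.3 − 1ξ, giving ξ = 219.3 mol/s.
Outlet amounts (n = n₀ + ν ξ):
  R: 865.3 − 1(219.3) = 646
  Q: 7065 − 3(219.3) = 6407
  M: 0 + 2(219.3) = 438.6
Total out = 7492 mol/s; y_Q = 6407 / 7492 = 0.8552.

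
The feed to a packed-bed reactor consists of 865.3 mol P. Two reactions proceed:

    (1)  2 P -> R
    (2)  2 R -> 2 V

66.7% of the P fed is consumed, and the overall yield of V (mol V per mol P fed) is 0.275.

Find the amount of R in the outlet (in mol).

50.6 mol

Conversion of P: P consumed = 2ξ₁ = 0.667 × 865.3 → ξ₁ = 288.6 mol.
Yield of V: 2ξ₂ / 865.3 = 0.275 → ξ₂ = 119 mol.
Outlet amounts (n = n₀ + Σ ν·ξ):
  P: 865.3 − 2(288.6) = 288.1
  R: 0 + 1(288.6) − 2(119) = 50.62
  V: 0 + 2(119) = 238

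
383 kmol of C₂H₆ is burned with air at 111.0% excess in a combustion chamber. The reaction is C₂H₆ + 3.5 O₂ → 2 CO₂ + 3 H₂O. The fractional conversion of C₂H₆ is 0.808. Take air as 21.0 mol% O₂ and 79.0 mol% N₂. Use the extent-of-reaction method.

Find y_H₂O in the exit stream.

0.0663

Stoichiometric O₂ = 3.5 × 383 = 1340 kmol; O₂ fed = 1340 × 2.110 = 2828 kmol.
N₂ fed = 2828 × 79/21 = 10640 kmol.
Fuel reacted = 0.808 × 383 → ξ = 309.5 kmol.
Outlet (n = n₀ + ν ξ):
  C₂H₆: 383 − 1(309.5) = 73.54
  O₂: 2828 − 3.5(309.5) = 1745
  N₂: 10640 (inert)
  CO₂: 0 + 2(309.5) = 618.9
  H₂O: 0 + 3(309.5) = 928.4
Total out = 14010 kmol; y_H₂O = 928.4 / 14010 = 0.06628.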